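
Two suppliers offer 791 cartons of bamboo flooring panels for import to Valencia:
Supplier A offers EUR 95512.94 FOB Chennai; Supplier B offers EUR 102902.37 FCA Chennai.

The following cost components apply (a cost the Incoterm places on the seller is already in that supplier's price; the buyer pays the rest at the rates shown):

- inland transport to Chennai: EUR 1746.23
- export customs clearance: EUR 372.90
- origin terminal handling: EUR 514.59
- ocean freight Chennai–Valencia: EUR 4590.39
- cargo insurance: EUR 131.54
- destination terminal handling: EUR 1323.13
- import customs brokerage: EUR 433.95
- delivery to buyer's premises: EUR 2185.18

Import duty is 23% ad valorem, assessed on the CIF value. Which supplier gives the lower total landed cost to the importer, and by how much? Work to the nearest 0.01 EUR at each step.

Supplier A (FOB):
CIF value = FOB price + freight + insurance = 95512.94 + 4590.39 + 131.54 = 100234.87
Import duty = 100234.87 × 23% = 23054.02
Buyer bears (A): 4590.39 + 131.54 + 1323.13 + 433.95 + 2185.18 = 8664.19
Landed cost (A) = invoice 95512.94 + 8664.19 + duty 23054.02 = 127231.15
Supplier B (FCA):
CIF value = FCA price + origin terminal + freight + insurance = 102902.37 + 514.59 + 4590.39 + 131.54 = 108138.89
Import duty = 108138.89 × 23% = 24871.94
Buyer bears (B): 514.59 + 4590.39 + 131.54 + 1323.13 + 433.95 + 2185.18 = 9178.78
Landed cost (B) = invoice 102902.37 + 9178.78 + duty 24871.94 = 136953.09
Difference = |127231.15 − 136953.09| = 9721.94

Supplier A is cheaper by EUR 9721.94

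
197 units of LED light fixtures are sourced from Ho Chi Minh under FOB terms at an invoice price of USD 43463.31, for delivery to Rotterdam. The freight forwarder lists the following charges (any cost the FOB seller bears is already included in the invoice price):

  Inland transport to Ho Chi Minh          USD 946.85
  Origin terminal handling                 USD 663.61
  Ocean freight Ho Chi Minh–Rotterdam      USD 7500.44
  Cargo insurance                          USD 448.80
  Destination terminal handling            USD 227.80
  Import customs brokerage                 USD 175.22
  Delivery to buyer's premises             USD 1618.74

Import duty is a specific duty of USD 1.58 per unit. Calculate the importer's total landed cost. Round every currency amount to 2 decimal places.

Total landed cost: USD 53745.57

FOB: the seller bears costs until goods are on board at the origin port; the buyer bears freight, insurance and all costs thereafter.
Already in the invoice (seller's account under FOB): inland to port, origin terminal — exclude.
CIF value = FOB price + freight + insurance = 43463.31 + 7500.44 + 448.80 = 51412.55
Import duty = 197 × 1.58 = 311.26
Buyer bears: freight 7500.44 + insurance 448.80 + destination terminal 227.80 + brokerage 175.22 + delivery 1618.74 + duty 311.26 = 10282.26
Landed cost = invoice 43463.31 + 10282.26 = 53745.57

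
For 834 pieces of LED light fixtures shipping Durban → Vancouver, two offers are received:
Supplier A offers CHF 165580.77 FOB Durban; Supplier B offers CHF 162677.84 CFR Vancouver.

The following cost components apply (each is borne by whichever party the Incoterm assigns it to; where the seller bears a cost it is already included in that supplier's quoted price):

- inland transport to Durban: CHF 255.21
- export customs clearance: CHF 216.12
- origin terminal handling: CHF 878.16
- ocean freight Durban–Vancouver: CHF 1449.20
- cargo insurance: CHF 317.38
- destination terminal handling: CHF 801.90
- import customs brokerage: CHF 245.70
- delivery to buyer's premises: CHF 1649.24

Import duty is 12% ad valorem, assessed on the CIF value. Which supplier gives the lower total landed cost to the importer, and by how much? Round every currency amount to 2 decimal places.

Supplier A (FOB):
CIF value = FOB price + freight + insurance = 165580.77 + 1449.20 + 317.38 = 167347.35
Import duty = 167347.35 × 12% = 20081.68
Buyer bears (A): 1449.20 + 317.38 + 801.90 + 245.70 + 1649.24 = 4463.42
Landed cost (A) = invoice 165580.77 + 4463.42 + duty 20081.68 = 190125.87
Supplier B (CFR):
CIF value = CFR price + insurance = 162677.84 + 317.38 = 162995.22
Import duty = 162995.22 × 12% = 19559.43
Buyer bears (B): 317.38 + 801.90 + 245.70 + 1649.24 = 3014.22
Landed cost (B) = invoice 162677.84 + 3014.22 + duty 19559.43 = 185251.49
Difference = |190125.87 − 185251.49| = 4874.38

Supplier B is cheaper by CHF 4874.38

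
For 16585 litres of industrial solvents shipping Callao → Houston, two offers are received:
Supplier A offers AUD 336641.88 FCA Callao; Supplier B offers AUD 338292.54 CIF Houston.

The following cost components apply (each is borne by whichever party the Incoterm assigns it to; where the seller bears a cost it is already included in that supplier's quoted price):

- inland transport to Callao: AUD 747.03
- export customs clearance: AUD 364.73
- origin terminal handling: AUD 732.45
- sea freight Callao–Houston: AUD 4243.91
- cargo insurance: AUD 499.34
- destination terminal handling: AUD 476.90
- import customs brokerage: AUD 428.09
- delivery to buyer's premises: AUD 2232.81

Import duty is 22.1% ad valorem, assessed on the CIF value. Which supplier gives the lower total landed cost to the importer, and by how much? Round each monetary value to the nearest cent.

Supplier B is cheaper by AUD 4670.38

Supplier A (FCA):
CIF value = FCA price + origin terminal + freight + insurance = 336641.88 + 732.45 + 4243.91 + 499.34 = 342117.58
Import duty = 342117.58 × 22.1% = 75607.99
Buyer bears (A): 732.45 + 4243.91 + 499.34 + 476.90 + 428.09 + 2232.81 = 8613.50
Landed cost (A) = invoice 336641.88 + 8613.50 + duty 75607.99 = 420863.37
Supplier B (CIF):
The CIF price already equals the CIF value: 338292.54
Import duty = 338292.54 × 22.1% = 74762.65
Buyer bears (B): 476.90 + 428.09 + 2232.81 = 3137.80
Landed cost (B) = invoice 338292.54 + 3137.80 + duty 74762.65 = 416192.99
Difference = |420863.37 − 416192.99| = 4670.38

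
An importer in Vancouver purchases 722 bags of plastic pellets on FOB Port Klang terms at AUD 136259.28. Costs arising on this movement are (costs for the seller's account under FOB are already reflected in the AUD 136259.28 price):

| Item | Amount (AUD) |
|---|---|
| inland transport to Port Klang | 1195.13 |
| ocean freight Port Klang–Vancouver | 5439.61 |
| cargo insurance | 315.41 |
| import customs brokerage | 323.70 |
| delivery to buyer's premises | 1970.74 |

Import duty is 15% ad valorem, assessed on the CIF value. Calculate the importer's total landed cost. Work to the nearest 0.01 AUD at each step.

Total landed cost: AUD 165610.89

FOB: the seller bears costs until goods are on board at the origin port; the buyer bears freight, insurance and all costs thereafter.
Already in the invoice (seller's account under FOB): inland to port — exclude.
CIF value = FOB price + freight + insurance = 136259.28 + 5439.61 + 315.41 = 142014.30
Import duty = 142014.30 × 15% = 21302.15
Buyer bears: freight 5439.61 + insurance 315.41 + brokerage 323.70 + delivery 1970.74 + duty 21302.15 = 29351.61
Landed cost = invoice 136259.28 + 29351.61 = 165610.89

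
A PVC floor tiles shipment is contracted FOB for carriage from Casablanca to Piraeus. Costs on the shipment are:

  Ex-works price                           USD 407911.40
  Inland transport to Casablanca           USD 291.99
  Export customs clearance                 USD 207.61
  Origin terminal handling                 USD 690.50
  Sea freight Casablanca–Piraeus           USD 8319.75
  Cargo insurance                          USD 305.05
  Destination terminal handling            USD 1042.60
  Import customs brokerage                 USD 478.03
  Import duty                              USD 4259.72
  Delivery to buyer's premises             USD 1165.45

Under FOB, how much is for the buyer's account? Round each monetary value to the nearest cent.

FOB: the seller bears costs until goods are on board at the origin port; the buyer bears freight, insurance and all costs thereafter.
Seller's account: goods 407911.40 + inland to port 291.99 + export clearance 207.61 + origin terminal 690.50 = 409101.50
Buyer's account: freight 8319.75 + insurance 305.05 + destination terminal 1042.60 + brokerage 478.03 + duty 4259.72 + delivery 1165.45 = 15570.60

Buyer's account: USD 15570.60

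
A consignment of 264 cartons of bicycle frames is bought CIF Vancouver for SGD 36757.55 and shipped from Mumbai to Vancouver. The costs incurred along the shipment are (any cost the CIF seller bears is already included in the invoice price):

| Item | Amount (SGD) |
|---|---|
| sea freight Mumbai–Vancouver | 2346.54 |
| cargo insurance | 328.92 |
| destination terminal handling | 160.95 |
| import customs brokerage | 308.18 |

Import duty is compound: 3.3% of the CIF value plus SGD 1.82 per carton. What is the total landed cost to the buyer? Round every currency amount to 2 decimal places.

CIF: the seller pays costs through ocean freight and marine insurance to the destination port.
Already in the invoice (seller's account under CIF): freight, insurance — exclude.
The CIF price already equals the CIF value: 36757.55
Ad valorem component: 36757.55 × 3.3% = 1213.00
Specific component: 264 × 1.82 = 480.48
Import duty = 1213.00 + 480.48 = 1693.48
Buyer bears: destination terminal 160.95 + brokerage 308.18 + duty 1693.48 = 2162.61
Landed cost = invoice 36757.55 + 2162.61 = 38920.16

Total landed cost: SGD 38920.16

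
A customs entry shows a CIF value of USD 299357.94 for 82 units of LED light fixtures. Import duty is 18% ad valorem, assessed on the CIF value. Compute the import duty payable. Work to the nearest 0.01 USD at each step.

Import duty: USD 53884.43

Import duty = 299357.94 × 18% = 53884.43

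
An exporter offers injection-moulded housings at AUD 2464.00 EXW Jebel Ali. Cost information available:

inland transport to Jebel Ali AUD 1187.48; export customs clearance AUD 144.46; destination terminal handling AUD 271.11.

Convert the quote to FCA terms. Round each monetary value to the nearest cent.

FCA price: AUD 3795.94

Not relevant to the conversion: destination terminal — on the buyer under both terms; not part of either seller's price.
From EXW to FCA, the seller additionally bears: inland to port, export clearance.
FCA price = 2464.00 + 1187.48 + 144.46 = 3795.94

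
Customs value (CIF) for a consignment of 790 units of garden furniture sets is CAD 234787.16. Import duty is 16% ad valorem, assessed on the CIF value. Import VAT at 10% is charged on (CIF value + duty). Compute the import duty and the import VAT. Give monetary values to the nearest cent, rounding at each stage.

Import duty: CAD 37565.95; import VAT: CAD 27235.31

Import duty = 234787.16 × 16% = 37565.95
VAT base = CIF + duty = 234787.16 + 37565.95 = 272353.11
Import VAT = 272353.11 × 10% = 27235.31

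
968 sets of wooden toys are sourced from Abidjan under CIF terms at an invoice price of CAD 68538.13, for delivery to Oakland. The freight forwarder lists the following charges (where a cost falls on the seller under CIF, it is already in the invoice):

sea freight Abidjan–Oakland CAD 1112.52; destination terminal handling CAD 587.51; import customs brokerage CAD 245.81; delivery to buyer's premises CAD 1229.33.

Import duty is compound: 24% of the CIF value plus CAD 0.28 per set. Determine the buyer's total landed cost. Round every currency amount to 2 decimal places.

Total landed cost: CAD 87320.97

CIF: the seller pays costs through ocean freight and marine insurance to the destination port.
Already in the invoice (seller's account under CIF): freight — exclude.
The CIF price already equals the CIF value: 68538.13
Ad valorem component: 68538.13 × 24% = 16449.15
Specific component: 968 × 0.28 = 271.04
Import duty = 16449.15 + 271.04 = 16720.19
Buyer bears: destination terminal 587.51 + brokerage 245.81 + delivery 1229.33 + duty 16720.19 = 18782.84
Landed cost = invoice 68538.13 + 18782.84 = 87320.97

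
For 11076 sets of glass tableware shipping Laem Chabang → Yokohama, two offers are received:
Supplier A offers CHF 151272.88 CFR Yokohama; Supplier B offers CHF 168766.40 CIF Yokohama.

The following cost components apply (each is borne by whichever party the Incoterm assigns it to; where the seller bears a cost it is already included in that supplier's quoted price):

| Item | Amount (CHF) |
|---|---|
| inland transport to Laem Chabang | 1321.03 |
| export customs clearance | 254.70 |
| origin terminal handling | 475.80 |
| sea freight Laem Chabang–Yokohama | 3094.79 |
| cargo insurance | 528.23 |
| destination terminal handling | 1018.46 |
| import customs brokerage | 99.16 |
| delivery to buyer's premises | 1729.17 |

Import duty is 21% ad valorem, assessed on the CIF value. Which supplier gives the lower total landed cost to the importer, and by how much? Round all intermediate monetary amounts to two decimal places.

Supplier A is cheaper by CHF 20528.00

Supplier A (CFR):
CIF value = CFR price + insurance = 151272.88 + 528.23 = 151801.11
Import duty = 151801.11 × 21% = 31878.23
Buyer bears (A): 528.23 + 1018.46 + 99.16 + 1729.17 = 3375.02
Landed cost (A) = invoice 151272.88 + 3375.02 + duty 31878.23 = 186526.13
Supplier B (CIF):
The CIF price already equals the CIF value: 168766.40
Import duty = 168766.40 × 21% = 35440.94
Buyer bears (B): 1018.46 + 99.16 + 1729.17 = 2846.79
Landed cost (B) = invoice 168766.40 + 2846.79 + duty 35440.94 = 207054.13
Difference = |186526.13 − 207054.13| = 20528.00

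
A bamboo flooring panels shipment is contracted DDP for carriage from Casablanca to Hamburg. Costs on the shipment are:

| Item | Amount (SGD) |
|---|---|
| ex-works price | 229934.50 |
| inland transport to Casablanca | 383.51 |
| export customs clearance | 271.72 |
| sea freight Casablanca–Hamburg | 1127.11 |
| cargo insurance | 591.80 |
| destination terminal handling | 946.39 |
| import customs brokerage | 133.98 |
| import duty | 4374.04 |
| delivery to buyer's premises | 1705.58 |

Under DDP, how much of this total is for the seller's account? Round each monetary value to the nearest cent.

Seller's account: SGD 239468.63

DDP: the seller bears all costs including import duty.
Seller's account: goods 229934.50 + inland to port 383.51 + export clearance 271.72 + freight 1127.11 + insurance 591.80 + destination terminal 946.39 + brokerage 133.98 + duty 4374.04 + delivery 1705.58 = 239468.63
Buyer's account: 0.00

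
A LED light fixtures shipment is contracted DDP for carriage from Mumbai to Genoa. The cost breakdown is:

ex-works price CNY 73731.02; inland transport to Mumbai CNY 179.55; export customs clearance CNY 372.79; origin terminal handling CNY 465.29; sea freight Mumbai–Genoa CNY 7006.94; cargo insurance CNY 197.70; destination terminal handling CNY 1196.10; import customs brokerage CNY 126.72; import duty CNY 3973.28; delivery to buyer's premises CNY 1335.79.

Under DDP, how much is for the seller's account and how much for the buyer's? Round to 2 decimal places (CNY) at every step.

DDP: the seller bears all costs including import duty.
Seller's account: goods 73731.02 + inland to port 179.55 + export clearance 372.79 + origin terminal 465.29 + freight 7006.94 + insurance 197.70 + destination terminal 1196.10 + brokerage 126.72 + duty 3973.28 + delivery 1335.79 = 88585.18
Buyer's account: 0.00

Seller: CNY 88585.18; buyer: CNY 0.00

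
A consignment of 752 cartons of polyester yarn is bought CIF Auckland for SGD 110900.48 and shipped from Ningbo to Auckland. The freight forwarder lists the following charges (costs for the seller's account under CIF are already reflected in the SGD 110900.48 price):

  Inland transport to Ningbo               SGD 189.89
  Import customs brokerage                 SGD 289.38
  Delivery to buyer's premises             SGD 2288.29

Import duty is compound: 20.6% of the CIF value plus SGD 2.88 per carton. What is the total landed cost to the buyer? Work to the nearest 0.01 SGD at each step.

CIF: the seller pays costs through ocean freight and marine insurance to the destination port.
Already in the invoice (seller's account under CIF): inland to port — exclude.
The CIF price already equals the CIF value: 110900.48
Ad valorem component: 110900.48 × 20.6% = 22845.50
Specific component: 752 × 2.88 = 2165.76
Import duty = 22845.50 + 2165.76 = 25011.26
Buyer bears: brokerage 289.38 + delivery 2288.29 + duty 25011.26 = 27588.93
Landed cost = invoice 110900.48 + 27588.93 = 138489.41

Total landed cost: SGD 138489.41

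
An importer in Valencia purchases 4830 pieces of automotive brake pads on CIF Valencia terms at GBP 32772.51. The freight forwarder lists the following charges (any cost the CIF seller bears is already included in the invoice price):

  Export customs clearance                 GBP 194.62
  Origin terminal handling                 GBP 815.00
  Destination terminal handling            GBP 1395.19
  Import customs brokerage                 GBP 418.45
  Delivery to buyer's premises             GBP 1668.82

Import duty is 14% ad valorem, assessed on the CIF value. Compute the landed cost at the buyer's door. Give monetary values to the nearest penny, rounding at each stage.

CIF: the seller pays costs through ocean freight and marine insurance to the destination port.
Already in the invoice (seller's account under CIF): export clearance, origin terminal — exclude.
The CIF price already equals the CIF value: 32772.51
Import duty = 32772.51 × 14% = 4588.15
Buyer bears: destination terminal 1395.19 + brokerage 418.45 + delivery 1668.82 + duty 4588.15 = 8070.61
Landed cost = invoice 32772.51 + 8070.61 = 40843.12

Total landed cost: GBP 40843.12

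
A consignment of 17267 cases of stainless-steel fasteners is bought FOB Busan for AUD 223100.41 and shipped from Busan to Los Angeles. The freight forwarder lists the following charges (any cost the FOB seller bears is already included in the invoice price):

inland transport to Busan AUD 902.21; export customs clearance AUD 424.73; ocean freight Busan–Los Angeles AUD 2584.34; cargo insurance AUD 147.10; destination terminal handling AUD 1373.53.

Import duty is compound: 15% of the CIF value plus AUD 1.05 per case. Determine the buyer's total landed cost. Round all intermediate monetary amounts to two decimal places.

FOB: the seller bears costs until goods are on board at the origin port; the buyer bears freight, insurance and all costs thereafter.
Already in the invoice (seller's account under FOB): inland to port, export clearance — exclude.
CIF value = FOB price + freight + insurance = 223100.41 + 2584.34 + 147.10 = 225831.85
Ad valorem component: 225831.85 × 15% = 33874.78
Specific component: 17267 × 1.05 = 18130.35
Import duty = 33874.78 + 18130.35 = 52005.13
Buyer bears: freight 2584.34 + insurance 147.10 + destination terminal 1373.53 + duty 52005.13 = 56110.10
Landed cost = invoice 223100.41 + 56110.10 = 279210.51

Total landed cost: AUD 279210.51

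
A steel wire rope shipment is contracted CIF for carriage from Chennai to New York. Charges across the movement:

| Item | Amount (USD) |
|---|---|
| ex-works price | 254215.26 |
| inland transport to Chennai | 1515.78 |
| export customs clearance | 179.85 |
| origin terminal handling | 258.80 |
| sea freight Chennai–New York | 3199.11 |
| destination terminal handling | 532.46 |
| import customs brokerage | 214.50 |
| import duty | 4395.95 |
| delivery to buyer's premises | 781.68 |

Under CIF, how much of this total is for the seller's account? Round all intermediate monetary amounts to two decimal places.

Seller's account: USD 259368.80

CIF: the seller pays costs through ocean freight and marine insurance to the destination port.
Seller's account: goods 254215.26 + inland to port 1515.78 + export clearance 179.85 + origin terminal 258.80 + freight 3199.11 = 259368.80
Buyer's account: destination terminal 532.46 + brokerage 214.50 + duty 4395.95 + delivery 781.68 = 5924.59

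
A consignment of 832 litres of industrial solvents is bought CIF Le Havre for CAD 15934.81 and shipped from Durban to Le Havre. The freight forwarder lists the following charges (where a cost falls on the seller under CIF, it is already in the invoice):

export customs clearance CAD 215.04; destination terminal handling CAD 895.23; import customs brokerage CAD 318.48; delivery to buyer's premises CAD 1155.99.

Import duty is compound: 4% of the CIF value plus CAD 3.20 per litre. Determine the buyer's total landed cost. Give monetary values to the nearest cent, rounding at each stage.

CIF: the seller pays costs through ocean freight and marine insurance to the destination port.
Already in the invoice (seller's account under CIF): export clearance — exclude.
The CIF price already equals the CIF value: 15934.81
Ad valorem component: 15934.81 × 4% = 637.39
Specific component: 832 × 3.20 = 2662.40
Import duty = 637.39 + 2662.40 = 3299.79
Buyer bears: destination terminal 895.23 + brokerage 318.48 + delivery 1155.99 + duty 3299.79 = 5669.49
Landed cost = invoice 15934.81 + 5669.49 = 21604.30

Total landed cost: CAD 21604.30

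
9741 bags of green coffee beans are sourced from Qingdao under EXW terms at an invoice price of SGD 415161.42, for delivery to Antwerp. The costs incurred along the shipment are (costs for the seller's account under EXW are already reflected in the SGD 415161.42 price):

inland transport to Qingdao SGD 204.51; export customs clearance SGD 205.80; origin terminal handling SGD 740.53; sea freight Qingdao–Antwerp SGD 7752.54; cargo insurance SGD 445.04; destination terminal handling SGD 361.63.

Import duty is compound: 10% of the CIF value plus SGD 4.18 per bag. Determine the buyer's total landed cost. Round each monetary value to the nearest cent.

Total landed cost: SGD 508039.83

EXW: the seller makes goods available at their premises; the buyer bears all onward costs.
CIF value = EXW price + inland to port + export clearance + origin terminal + freight + insurance = 415161.42 + 204.51 + 205.80 + 740.53 + 7752.54 + 445.04 = 424509.84
Ad valorem component: 424509.84 × 10% = 42450.98
Specific component: 9741 × 4.18 = 40717.38
Import duty = 42450.98 + 40717.38 = 83168.36
Buyer bears: inland to port 204.51 + export clearance 205.80 + origin terminal 740.53 + freight 7752.54 + insurance 445.04 + destination terminal 361.63 + duty 83168.36 = 92878.41
Landed cost = invoice 415161.42 + 92878.41 = 508039.83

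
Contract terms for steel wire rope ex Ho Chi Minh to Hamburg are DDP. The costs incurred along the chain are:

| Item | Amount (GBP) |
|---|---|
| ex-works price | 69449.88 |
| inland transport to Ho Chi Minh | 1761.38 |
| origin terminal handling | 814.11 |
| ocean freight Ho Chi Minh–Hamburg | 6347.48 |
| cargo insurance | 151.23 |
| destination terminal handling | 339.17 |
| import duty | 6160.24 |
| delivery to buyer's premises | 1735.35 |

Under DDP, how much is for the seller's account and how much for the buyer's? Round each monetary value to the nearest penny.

DDP: the seller bears all costs including import duty.
Seller's account: goods 69449.88 + inland to port 1761.38 + origin terminal 814.11 + freight 6347.48 + insurance 151.23 + destination terminal 339.17 + duty 6160.24 + delivery 1735.35 = 86758.84
Buyer's account: 0.00

Seller: GBP 86758.84; buyer: GBP 0.00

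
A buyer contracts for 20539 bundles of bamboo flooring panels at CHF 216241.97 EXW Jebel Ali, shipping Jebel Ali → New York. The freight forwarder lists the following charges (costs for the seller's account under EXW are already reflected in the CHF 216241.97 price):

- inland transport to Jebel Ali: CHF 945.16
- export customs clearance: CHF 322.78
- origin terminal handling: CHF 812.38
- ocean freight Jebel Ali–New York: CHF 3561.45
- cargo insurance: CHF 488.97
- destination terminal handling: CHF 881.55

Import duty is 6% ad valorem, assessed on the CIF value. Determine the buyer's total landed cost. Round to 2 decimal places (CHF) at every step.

EXW: the seller makes goods available at their premises; the buyer bears all onward costs.
CIF value = EXW price + inland to port + export clearance + origin terminal + freight + insurance = 216241.97 + 945.16 + 322.78 + 812.38 + 3561.45 + 488.97 = 222372.71
Import duty = 222372.71 × 6% = 13342.36
Buyer bears: inland to port 945.16 + export clearance 322.78 + origin terminal 812.38 + freight 3561.45 + insurance 488.97 + destination terminal 881.55 + duty 13342.36 = 20354.65
Landed cost = invoice 216241.97 + 20354.65 = 236596.62

Total landed cost: CHF 236596.62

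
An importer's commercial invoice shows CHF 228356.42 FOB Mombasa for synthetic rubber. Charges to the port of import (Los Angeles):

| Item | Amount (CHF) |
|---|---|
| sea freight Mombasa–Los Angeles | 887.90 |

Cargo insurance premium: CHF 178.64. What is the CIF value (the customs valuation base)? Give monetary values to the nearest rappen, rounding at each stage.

CIF = FOB price + freight + insurance
CIF = 228356.42 + 887.90 + 178.64 = 229422.96

CIF value: CHF 229422.96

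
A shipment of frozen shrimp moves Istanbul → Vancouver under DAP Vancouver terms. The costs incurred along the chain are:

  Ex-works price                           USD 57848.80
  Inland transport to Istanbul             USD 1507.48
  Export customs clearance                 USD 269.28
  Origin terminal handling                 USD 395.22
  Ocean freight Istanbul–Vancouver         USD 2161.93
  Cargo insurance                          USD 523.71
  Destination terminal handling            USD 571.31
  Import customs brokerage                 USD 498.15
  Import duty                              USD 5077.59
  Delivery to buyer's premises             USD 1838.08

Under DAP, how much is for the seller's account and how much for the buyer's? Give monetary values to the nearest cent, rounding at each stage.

Seller: USD 65115.81; buyer: USD 5575.74

DAP: the seller bears all costs to the named destination except import duty and clearance.
Seller's account: goods 57848.80 + inland to port 1507.48 + export clearance 269.28 + origin terminal 395.22 + freight 2161.93 + insurance 523.71 + destination terminal 571.31 + delivery 1838.08 = 65115.81
Buyer's account: brokerage 498.15 + duty 5077.59 = 5575.74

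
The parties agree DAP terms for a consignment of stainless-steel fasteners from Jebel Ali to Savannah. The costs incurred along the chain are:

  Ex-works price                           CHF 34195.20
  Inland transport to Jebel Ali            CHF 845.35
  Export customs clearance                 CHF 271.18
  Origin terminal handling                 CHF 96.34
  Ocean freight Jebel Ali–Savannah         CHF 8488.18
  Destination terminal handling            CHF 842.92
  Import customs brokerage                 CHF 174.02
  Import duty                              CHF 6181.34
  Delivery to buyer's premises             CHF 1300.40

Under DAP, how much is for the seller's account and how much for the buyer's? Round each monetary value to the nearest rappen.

DAP: the seller bears all costs to the named destination except import duty and clearance.
Seller's account: goods 34195.20 + inland to port 845.35 + export clearance 271.18 + origin terminal 96.34 + freight 8488.18 + destination terminal 842.92 + delivery 1300.40 = 46039.57
Buyer's account: brokerage 174.02 + duty 6181.34 = 6355.36

Seller: CHF 46039.57; buyer: CHF 6355.36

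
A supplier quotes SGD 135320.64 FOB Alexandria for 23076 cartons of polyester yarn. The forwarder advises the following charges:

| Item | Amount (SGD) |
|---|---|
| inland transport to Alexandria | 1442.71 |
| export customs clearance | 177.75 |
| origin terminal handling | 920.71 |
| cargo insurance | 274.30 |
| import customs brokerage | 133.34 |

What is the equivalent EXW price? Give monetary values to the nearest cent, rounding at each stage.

Not relevant to the conversion: brokerage, insurance — on the buyer under both terms; not part of either seller's price.
From FOB to EXW, the seller no longer bears: inland to port, export clearance, origin terminal.
EXW price = 135320.64 − 1442.71 − 177.75 − 920.71 = 132779.47

EXW price: SGD 132779.47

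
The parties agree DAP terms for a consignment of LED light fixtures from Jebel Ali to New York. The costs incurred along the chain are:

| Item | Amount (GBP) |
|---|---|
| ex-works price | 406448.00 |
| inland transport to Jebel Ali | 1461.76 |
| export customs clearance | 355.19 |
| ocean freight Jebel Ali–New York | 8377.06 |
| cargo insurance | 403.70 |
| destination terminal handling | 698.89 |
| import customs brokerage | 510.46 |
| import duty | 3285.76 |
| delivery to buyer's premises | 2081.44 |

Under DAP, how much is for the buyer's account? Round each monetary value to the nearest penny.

DAP: the seller bears all costs to the named destination except import duty and clearance.
Seller's account: goods 406448.00 + inland to port 1461.76 + export clearance 355.19 + freight 8377.06 + insurance 403.70 + destination terminal 698.89 + delivery 2081.44 = 419826.04
Buyer's account: brokerage 510.46 + duty 3285.76 = 3796.22

Buyer's account: GBP 3796.22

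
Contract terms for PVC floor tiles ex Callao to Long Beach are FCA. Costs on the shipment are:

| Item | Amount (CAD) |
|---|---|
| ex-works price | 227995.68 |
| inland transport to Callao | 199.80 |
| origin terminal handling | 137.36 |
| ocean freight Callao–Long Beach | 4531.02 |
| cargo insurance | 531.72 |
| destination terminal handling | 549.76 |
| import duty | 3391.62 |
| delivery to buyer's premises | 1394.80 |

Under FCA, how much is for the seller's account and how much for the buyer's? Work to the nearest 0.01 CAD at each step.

Seller: CAD 228195.48; buyer: CAD 10536.28

FCA: the seller delivers export-cleared goods to the carrier; the buyer bears costs from that point.
Seller's account: goods 227995.68 + inland to port 199.80 = 228195.48
Buyer's account: origin terminal 137.36 + freight 4531.02 + insurance 531.72 + destination terminal 549.76 + duty 3391.62 + delivery 1394.80 = 10536.28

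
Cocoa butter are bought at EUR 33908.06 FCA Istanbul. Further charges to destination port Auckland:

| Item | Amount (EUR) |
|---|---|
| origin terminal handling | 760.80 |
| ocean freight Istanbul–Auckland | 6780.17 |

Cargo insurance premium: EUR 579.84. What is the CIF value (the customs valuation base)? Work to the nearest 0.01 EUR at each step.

CIF value: EUR 42028.87

CIF = FCA price + pre-shipment costs + freight + insurance
CIF = 33908.06 + 760.80 + 6780.17 + 579.84 = 42028.87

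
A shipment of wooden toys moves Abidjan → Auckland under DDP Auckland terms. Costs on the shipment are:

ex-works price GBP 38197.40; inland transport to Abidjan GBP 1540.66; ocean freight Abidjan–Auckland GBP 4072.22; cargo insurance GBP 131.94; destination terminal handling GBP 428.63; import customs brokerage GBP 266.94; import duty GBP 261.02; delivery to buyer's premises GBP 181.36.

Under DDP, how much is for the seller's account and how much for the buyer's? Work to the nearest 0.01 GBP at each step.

DDP: the seller bears all costs including import duty.
Seller's account: goods 38197.40 + inland to port 1540.66 + freight 4072.22 + insurance 131.94 + destination terminal 428.63 + brokerage 266.94 + duty 261.02 + delivery 181.36 = 45080.17
Buyer's account: 0.00

Seller: GBP 45080.17; buyer: GBP 0.00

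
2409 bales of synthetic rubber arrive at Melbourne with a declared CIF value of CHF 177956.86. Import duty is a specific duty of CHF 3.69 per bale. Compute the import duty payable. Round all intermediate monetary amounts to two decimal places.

Import duty: CHF 8889.21

Import duty = 2409 × 3.69 = 8889.21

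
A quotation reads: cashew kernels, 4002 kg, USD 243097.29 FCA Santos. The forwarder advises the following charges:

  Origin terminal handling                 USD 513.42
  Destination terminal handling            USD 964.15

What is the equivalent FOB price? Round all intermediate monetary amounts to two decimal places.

Not relevant to the conversion: destination terminal — on the buyer under both terms; not part of either seller's price.
From FCA to FOB, the seller additionally bears: origin terminal.
FOB price = 243097.29 + 513.42 = 243610.71

FOB price: USD 243610.71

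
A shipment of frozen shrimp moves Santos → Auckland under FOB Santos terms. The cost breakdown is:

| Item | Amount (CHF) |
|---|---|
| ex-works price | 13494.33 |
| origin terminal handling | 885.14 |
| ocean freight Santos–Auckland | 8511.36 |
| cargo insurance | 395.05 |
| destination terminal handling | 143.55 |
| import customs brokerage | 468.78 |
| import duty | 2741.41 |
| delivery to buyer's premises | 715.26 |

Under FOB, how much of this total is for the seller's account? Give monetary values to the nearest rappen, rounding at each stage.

Seller's account: CHF 14379.47

FOB: the seller bears costs until goods are on board at the origin port; the buyer bears freight, insurance and all costs thereafter.
Seller's account: goods 13494.33 + origin terminal 885.14 = 14379.47
Buyer's account: freight 8511.36 + insurance 395.05 + destination terminal 143.55 + brokerage 468.78 + duty 2741.41 + delivery 715.26 = 12975.41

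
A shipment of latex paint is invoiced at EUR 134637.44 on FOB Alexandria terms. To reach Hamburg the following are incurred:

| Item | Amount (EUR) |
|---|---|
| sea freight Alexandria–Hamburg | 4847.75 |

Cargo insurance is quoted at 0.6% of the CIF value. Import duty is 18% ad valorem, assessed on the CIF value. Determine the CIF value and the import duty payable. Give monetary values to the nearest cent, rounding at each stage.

CIF value: EUR 140327.15; import duty: EUR 25258.89

Let C be the CIF value. C = FOB price + freight + 0.6% × C
C − 0.6% × C = 134637.44 + 4847.75
0.994 × C = 139485.19
C = 139485.19 / 0.994 = 140327.15
Insurance premium = 0.6% × 140327.15 = 841.96
Import duty = 140327.15 × 18% = 25258.89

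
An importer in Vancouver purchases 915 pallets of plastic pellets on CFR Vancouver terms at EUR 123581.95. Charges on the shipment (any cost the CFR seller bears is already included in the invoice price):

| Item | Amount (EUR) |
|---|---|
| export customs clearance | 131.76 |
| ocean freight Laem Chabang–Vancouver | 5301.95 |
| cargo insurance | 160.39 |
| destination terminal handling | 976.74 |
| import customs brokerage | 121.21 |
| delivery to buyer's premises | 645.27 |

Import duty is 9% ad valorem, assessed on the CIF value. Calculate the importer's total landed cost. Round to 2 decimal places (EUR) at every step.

CFR: the seller pays costs through ocean freight to the destination port, but not insurance.
Already in the invoice (seller's account under CFR): export clearance, freight — exclude.
CIF value = CFR price + insurance = 123581.95 + 160.39 = 123742.34
Import duty = 123742.34 × 9% = 11136.81
Buyer bears: insurance 160.39 + destination terminal 976.74 + brokerage 121.21 + delivery 645.27 + duty 11136.81 = 13040.42
Landed cost = invoice 123581.95 + 13040.42 = 136622.37

Total landed cost: EUR 136622.37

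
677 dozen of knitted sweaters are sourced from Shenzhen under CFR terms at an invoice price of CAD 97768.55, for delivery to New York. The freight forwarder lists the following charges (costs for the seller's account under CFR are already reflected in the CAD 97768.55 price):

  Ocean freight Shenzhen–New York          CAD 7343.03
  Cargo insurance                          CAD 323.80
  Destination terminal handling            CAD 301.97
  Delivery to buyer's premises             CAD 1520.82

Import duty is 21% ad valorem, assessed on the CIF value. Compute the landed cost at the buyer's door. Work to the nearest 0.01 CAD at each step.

Total landed cost: CAD 120514.53

CFR: the seller pays costs through ocean freight to the destination port, but not insurance.
Already in the invoice (seller's account under CFR): freight — exclude.
CIF value = CFR price + insurance = 97768.55 + 323.80 = 98092.35
Import duty = 98092.35 × 21% = 20599.39
Buyer bears: insurance 323.80 + destination terminal 301.97 + delivery 1520.82 + duty 20599.39 = 22745.98
Landed cost = invoice 97768.55 + 22745.98 = 120514.53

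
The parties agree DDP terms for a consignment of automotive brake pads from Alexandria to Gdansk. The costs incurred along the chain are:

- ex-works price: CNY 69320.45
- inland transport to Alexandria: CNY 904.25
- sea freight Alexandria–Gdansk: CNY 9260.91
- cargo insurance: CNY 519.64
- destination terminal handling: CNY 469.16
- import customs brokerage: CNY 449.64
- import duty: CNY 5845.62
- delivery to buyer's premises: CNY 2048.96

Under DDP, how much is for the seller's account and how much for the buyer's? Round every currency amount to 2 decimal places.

Seller: CNY 88818.63; buyer: CNY 0.00

DDP: the seller bears all costs including import duty.
Seller's account: goods 69320.45 + inland to port 904.25 + freight 9260.91 + insurance 519.64 + destination terminal 469.16 + brokerage 449.64 + duty 5845.62 + delivery 2048.96 = 88818.63
Buyer's account: 0.00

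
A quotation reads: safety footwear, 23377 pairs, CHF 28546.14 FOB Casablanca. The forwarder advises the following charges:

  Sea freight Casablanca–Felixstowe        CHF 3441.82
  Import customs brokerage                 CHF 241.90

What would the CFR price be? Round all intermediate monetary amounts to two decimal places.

CFR price: CHF 31987.96

Not relevant to the conversion: brokerage — on the buyer under both terms; not part of either seller's price.
From FOB to CFR, the seller additionally bears: freight.
CFR price = 28546.14 + 3441.82 = 31987.96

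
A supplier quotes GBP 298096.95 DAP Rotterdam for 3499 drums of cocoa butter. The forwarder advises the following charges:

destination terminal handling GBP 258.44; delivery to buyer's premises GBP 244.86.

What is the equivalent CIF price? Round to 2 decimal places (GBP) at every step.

CIF price: GBP 297593.65

From DAP to CIF, the seller no longer bears: destination terminal, delivery.
CIF price = 298096.95 − 258.44 − 244.86 = 297593.65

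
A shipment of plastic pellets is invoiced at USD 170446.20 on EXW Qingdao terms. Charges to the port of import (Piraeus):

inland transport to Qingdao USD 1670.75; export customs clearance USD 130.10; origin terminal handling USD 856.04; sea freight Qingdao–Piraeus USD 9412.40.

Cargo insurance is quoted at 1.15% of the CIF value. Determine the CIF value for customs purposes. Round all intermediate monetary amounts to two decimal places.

CIF value: USD 184638.84

Let C be the CIF value. C = EXW price + pre-shipment costs + freight + 1.15% × C
C − 1.15% × C = 170446.20 + 1670.75 + 130.10 + 856.04 + 9412.40
0.9885 × C = 182515.49
C = 182515.49 / 0.9885 = 184638.84
Insurance premium = 1.15% × 184638.84 = 2123.35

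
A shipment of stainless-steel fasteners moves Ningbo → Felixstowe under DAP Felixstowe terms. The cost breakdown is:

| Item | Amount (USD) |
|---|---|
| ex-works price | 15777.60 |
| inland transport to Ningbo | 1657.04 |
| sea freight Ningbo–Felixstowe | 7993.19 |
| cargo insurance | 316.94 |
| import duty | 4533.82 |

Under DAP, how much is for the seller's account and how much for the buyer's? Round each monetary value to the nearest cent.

DAP: the seller bears all costs to the named destination except import duty and clearance.
Seller's account: goods 15777.60 + inland to port 1657.04 + freight 7993.19 + insurance 316.94 = 25744.77
Buyer's account: duty 4533.82 = 4533.82

Seller: USD 25744.77; buyer: USD 4533.82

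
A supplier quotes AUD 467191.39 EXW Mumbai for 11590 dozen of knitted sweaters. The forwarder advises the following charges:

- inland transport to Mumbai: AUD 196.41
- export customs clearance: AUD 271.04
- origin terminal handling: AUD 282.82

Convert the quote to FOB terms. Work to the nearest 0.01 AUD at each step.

FOB price: AUD 467941.66

From EXW to FOB, the seller additionally bears: inland to port, export clearance, origin terminal.
FOB price = 467191.39 + 196.41 + 271.04 + 282.82 = 467941.66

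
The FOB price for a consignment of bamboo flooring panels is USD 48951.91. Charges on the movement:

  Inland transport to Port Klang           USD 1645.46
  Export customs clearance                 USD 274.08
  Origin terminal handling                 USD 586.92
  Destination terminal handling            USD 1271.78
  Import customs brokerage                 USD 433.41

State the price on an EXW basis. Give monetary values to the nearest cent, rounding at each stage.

EXW price: USD 46445.45

Not relevant to the conversion: destination terminal, brokerage — on the buyer under both terms; not part of either seller's price.
From FOB to EXW, the seller no longer bears: inland to port, export clearance, origin terminal.
EXW price = 48951.91 − 1645.46 − 274.08 − 586.92 = 46445.45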